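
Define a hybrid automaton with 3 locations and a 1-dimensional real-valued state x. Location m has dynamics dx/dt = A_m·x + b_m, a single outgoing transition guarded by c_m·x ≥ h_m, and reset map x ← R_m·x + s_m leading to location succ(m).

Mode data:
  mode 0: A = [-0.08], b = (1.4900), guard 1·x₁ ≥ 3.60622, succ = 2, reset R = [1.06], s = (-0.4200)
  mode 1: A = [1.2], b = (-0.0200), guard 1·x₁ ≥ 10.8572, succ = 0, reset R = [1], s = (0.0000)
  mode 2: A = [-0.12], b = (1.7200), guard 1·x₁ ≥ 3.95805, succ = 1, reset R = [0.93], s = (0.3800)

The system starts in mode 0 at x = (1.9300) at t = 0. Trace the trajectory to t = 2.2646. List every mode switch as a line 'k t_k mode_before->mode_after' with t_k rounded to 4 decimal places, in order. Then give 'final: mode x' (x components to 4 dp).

Mode 0: guard c·x = 3.6062 hit at Δt = 1.3226 (t = 1.3226), x⁻ = (3.6062) → reset → x⁺ = (3.4026), jump to mode 2
Mode 2: guard c·x = 3.9581 hit at Δt = 0.4346 (t = 1.7572), x⁻ = (3.9581) → reset → x⁺ = (4.0610), jump to mode 1
Mode 1: flow for 0.5074 to horizon, guard not reached → x = (7.4516)

1 1.3226 0->2
2 1.7572 2->1
final: 1 7.4516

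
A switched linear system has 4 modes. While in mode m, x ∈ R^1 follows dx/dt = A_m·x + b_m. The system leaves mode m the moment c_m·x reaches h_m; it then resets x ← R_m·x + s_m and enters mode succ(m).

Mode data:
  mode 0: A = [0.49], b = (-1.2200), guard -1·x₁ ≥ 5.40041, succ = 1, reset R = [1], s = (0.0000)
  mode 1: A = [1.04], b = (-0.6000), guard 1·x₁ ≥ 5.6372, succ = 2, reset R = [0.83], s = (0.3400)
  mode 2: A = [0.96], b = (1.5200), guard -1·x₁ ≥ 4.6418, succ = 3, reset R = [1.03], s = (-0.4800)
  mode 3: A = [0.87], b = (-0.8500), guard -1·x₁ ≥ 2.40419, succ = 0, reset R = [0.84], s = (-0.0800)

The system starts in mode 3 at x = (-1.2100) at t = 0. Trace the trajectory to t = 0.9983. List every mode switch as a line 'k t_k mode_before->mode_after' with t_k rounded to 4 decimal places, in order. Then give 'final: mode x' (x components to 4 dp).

1 0.5008 3->0
final: 0 -3.3664

Mode 3: guard c·x = 2.4042 hit at Δt = 0.5008 (t = 0.5008), x⁻ = (-2.4042) → reset → x⁺ = (-2.0995), jump to mode 0
Mode 0: flow for 0.4975 to horizon, guard not reached → x = (-3.3664)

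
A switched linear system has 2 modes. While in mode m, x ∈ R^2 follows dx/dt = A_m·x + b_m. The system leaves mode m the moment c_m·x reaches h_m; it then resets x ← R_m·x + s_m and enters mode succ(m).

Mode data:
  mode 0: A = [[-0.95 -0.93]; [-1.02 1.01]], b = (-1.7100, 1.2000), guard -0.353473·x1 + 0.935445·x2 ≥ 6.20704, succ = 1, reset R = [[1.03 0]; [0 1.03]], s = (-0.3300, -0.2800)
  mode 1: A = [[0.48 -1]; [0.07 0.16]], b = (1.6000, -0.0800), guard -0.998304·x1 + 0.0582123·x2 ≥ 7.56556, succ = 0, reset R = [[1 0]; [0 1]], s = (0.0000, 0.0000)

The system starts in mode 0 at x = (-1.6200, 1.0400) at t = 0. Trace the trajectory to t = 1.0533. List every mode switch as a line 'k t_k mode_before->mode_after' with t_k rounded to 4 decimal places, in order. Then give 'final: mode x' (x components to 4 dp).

1 0.6844 0->1
final: 1 -5.8313 5.4883

Mode 0: guard c·x = 6.2070 hit at Δt = 0.6844 (t = 0.6844), x⁻ = (-3.1732, 5.4363) → reset → x⁺ = (-3.5984, 5.3194), jump to mode 1
Mode 1: flow for 0.3689 to horizon, guard not reached → x = (-5.8313, 5.4883)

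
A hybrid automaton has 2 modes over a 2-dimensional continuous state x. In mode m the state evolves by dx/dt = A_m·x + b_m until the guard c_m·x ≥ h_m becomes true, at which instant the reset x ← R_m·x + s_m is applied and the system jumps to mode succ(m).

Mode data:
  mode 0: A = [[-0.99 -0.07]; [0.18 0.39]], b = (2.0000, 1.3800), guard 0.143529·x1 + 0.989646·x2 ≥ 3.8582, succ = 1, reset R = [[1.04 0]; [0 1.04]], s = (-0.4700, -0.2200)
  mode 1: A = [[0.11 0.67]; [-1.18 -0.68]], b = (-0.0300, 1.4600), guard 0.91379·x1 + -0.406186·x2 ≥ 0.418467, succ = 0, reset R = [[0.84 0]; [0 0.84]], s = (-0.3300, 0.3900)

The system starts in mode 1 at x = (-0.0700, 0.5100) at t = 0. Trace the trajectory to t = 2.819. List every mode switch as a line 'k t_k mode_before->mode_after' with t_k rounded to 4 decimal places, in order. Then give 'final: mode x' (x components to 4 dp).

Mode 1: guard c·x = 0.4185 hit at Δt = 1.4968 (t = 1.4968), x⁻ = (0.9244, 1.0494) → reset → x⁺ = (0.4465, 1.2715), jump to mode 0
Mode 0: guard c·x = 3.8582 hit at Δt = 0.9792 (t = 2.4760), x⁻ = (1.3094, 3.7087) → reset → x⁺ = (0.8918, 3.6370), jump to mode 1
Mode 1: flow for 0.3430 to horizon, guard not reached → x = (1.6788, 2.8530)

1 1.4968 1->0
2 2.4760 0->1
final: 1 1.6788 2.8530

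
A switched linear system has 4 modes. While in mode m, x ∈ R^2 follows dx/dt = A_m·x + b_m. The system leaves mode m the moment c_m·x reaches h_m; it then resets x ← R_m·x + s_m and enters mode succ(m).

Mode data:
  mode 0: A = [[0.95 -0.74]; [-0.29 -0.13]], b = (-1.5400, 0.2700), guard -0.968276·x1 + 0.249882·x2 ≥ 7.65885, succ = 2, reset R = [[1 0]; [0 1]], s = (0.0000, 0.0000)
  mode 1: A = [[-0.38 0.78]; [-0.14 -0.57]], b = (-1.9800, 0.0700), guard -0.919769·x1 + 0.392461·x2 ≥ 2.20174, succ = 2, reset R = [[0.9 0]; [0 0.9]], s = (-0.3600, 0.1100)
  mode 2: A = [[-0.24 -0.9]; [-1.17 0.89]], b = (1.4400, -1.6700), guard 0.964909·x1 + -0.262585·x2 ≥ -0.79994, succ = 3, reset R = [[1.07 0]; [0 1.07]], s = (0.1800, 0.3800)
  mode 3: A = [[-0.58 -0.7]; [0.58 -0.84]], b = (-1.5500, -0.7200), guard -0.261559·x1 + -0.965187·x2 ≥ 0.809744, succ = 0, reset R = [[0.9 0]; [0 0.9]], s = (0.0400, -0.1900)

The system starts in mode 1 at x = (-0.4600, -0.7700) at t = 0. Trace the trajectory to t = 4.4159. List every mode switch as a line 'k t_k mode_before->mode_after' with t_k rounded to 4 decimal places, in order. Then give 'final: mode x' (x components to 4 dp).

Mode 1: guard c·x = 2.2017 hit at Δt = 1.1526 (t = 1.1526), x⁻ = (-2.4539, -0.1409) → reset → x⁺ = (-2.5685, -0.0168), jump to mode 2
Mode 2: guard c·x = -0.7999 hit at Δt = 1.5760 (t = 2.7286), x⁻ = (-0.6053, 0.8223) → reset → x⁺ = (-0.4676, 1.2599), jump to mode 3
Mode 3: guard c·x = 0.8097 hit at Δt = 0.9840 (t = 3.7126), x⁻ = (-1.5736, -0.4125) → reset → x⁺ = (-1.3762, -0.5613), jump to mode 0
Mode 0: flow for 0.7033 to horizon, guard not reached → x = (-4.0205, 0.1646)

1 1.1526 1->2
2 2.7286 2->3
3 3.7126 3->0
final: 0 -4.0205 0.1646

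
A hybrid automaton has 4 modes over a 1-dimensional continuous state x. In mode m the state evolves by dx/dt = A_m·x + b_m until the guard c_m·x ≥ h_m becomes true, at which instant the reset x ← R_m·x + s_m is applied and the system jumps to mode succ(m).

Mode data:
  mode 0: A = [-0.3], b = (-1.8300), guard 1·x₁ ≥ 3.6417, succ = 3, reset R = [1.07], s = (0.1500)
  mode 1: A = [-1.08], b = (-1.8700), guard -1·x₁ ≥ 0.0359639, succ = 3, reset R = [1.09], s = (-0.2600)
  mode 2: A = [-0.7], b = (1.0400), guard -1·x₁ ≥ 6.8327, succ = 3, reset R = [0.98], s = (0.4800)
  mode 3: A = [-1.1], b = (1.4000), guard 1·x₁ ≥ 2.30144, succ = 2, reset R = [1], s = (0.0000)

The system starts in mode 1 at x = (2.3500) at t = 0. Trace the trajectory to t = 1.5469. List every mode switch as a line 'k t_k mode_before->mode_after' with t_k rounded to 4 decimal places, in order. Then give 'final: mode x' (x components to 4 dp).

1 0.8134 1->3
final: 3 0.5712

Mode 1: guard c·x = 0.0360 hit at Δt = 0.8134 (t = 0.8134), x⁻ = (-0.0360) → reset → x⁺ = (-0.2992), jump to mode 3
Mode 3: flow for 0.7335 to horizon, guard not reached → x = (0.5712)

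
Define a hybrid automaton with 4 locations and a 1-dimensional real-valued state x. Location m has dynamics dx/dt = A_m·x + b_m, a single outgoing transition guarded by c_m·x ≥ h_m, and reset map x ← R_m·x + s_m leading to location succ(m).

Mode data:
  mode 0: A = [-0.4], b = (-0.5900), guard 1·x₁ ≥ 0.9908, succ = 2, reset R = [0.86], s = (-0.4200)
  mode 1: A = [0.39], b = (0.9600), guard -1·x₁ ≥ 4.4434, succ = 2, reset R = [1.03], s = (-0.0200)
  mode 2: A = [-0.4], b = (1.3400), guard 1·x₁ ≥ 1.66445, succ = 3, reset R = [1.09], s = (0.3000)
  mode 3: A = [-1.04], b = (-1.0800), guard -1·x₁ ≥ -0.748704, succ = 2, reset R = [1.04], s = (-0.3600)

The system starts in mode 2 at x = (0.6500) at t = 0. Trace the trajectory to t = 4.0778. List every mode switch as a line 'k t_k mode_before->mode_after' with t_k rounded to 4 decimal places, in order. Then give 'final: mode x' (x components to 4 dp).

Mode 2: guard c·x = 1.6644 hit at Δt = 1.1779 (t = 1.1779), x⁻ = (1.6644) → reset → x⁺ = (2.1143), jump to mode 3
Mode 3: guard c·x = -0.7487 hit at Δt = 0.5458 (t = 1.7237), x⁻ = (0.7487) → reset → x⁺ = (0.4187), jump to mode 2
Mode 2: guard c·x = 1.6644 hit at Δt = 1.3834 (t = 3.1071), x⁻ = (1.6645) → reset → x⁺ = (2.1143), jump to mode 3
Mode 3: guard c·x = -0.7487 hit at Δt = 0.5458 (t = 3.6529), x⁻ = (0.7487) → reset → x⁺ = (0.4187), jump to mode 2
Mode 2: flow for 0.4249 to horizon, guard not reached → x = (0.8768)

1 1.1779 2->3
2 1.7237 3->2
3 3.1071 2->3
4 3.6529 3->2
final: 2 0.8768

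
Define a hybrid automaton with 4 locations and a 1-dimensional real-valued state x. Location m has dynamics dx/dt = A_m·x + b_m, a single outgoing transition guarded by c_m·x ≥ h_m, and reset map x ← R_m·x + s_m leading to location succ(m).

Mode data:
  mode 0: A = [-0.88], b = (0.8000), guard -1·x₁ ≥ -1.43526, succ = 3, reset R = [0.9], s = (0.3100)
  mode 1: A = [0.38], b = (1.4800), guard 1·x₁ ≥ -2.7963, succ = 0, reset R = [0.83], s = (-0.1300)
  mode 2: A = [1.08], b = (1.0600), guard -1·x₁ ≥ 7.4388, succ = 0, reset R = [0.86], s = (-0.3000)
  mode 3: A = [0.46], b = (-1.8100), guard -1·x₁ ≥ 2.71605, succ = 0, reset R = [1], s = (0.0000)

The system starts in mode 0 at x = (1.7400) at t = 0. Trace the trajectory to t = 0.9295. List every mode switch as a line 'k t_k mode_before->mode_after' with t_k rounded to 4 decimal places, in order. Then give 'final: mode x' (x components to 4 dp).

Mode 0: guard c·x = -1.4353 hit at Δt = 0.5192 (t = 0.5192), x⁻ = (1.4353) → reset → x⁺ = (1.6017), jump to mode 3
Mode 3: flow for 0.4103 to horizon, guard not reached → x = (1.1171)

1 0.5192 0->3
final: 3 1.1171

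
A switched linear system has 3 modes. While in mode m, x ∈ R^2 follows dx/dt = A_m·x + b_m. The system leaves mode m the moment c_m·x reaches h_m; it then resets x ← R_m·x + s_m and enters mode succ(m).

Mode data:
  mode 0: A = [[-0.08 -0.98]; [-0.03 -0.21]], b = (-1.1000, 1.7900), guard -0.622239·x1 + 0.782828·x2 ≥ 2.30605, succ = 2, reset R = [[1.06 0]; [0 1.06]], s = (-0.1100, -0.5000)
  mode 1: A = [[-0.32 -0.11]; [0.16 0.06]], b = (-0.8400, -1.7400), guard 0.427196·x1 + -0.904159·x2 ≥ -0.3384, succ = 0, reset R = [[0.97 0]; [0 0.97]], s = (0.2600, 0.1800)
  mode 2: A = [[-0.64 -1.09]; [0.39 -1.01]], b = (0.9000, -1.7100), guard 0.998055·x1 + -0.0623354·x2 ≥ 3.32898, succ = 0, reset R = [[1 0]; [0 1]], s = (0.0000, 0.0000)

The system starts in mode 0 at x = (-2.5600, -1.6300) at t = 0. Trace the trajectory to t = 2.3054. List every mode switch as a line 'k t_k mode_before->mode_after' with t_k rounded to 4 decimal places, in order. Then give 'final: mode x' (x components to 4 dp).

1 1.1074 0->2
final: 2 0.1964 -1.4702

Mode 0: guard c·x = 2.3060 hit at Δt = 1.1074 (t = 1.1074), x⁻ = (-3.0092, 0.5539) → reset → x⁺ = (-3.2997, 0.0871), jump to mode 2
Mode 2: flow for 1.1980 to horizon, guard not reached → x = (0.1964, -1.4702)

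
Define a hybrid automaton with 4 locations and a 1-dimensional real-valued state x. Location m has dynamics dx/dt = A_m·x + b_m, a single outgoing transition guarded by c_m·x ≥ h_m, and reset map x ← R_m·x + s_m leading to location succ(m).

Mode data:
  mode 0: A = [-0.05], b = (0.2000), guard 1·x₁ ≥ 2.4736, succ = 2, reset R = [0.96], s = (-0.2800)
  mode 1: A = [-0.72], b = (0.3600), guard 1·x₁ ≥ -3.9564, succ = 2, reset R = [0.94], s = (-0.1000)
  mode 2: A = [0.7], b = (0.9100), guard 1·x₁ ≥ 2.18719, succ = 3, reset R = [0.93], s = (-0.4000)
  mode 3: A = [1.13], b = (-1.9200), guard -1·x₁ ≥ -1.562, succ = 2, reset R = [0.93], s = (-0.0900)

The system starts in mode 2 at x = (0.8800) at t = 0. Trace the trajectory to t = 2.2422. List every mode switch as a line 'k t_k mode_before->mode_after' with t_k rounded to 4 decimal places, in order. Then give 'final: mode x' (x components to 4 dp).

Mode 2: guard c·x = 2.1872 hit at Δt = 0.6711 (t = 0.6711), x⁻ = (2.1872) → reset → x⁺ = (1.6341), jump to mode 3
Mode 3: guard c·x = -1.5620 hit at Δt = 0.6602 (t = 1.3313), x⁻ = (1.5620) → reset → x⁺ = (1.3627), jump to mode 2
Mode 2: guard c·x = 2.1872 hit at Δt = 0.3854 (t = 1.7167), x⁻ = (2.1872) → reset → x⁺ = (1.6341), jump to mode 3
Mode 3: flow for 0.5255 to horizon, guard not reached → x = (1.5814)

1 0.6711 2->3
2 1.3313 3->2
3 1.7167 2->3
final: 3 1.5814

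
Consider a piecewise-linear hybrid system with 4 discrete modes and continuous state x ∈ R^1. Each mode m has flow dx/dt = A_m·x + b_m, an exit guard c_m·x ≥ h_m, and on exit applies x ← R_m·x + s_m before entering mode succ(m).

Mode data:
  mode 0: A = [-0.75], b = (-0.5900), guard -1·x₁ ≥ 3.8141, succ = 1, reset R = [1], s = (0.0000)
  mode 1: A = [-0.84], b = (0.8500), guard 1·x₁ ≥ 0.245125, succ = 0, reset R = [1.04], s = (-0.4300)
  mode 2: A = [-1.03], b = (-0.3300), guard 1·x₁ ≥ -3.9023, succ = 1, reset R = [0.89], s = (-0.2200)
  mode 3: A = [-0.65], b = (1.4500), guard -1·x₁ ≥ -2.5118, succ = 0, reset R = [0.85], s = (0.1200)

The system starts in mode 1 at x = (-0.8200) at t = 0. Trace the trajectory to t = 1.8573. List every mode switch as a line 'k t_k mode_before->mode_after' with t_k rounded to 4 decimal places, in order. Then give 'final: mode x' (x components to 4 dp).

Mode 1: guard c·x = 0.2451 hit at Δt = 1.0368 (t = 1.0368), x⁻ = (0.2451) → reset → x⁺ = (-0.1751), jump to mode 0
Mode 0: flow for 0.8205 to horizon, guard not reached → x = (-0.4561)

1 1.0368 1->0
final: 0 -0.4561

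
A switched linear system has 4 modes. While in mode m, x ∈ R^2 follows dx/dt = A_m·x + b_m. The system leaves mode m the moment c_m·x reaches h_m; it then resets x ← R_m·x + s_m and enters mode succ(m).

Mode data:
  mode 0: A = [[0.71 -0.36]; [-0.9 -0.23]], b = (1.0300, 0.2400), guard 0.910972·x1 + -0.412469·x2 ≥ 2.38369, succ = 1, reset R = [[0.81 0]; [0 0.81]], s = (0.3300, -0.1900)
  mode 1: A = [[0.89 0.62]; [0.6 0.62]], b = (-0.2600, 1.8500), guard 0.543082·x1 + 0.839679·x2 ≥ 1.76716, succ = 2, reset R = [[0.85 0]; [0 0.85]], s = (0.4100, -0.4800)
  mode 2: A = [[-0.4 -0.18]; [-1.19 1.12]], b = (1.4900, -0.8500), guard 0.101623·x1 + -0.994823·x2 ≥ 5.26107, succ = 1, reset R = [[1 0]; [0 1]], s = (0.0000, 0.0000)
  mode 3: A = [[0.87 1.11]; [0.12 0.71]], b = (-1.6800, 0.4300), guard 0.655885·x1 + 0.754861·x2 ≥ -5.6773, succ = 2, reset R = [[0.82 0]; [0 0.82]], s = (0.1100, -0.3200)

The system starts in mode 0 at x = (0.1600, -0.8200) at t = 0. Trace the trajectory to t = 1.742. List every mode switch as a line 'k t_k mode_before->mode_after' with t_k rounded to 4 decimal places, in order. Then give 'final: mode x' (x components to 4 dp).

Mode 0: guard c·x = 2.3837 hit at Δt = 0.9204 (t = 0.9204), x⁻ = (2.0584, -1.2328) → reset → x⁺ = (1.9973, -1.1886), jump to mode 1
Mode 1: guard c·x = 1.7672 hit at Δt = 0.5139 (t = 1.4343), x⁻ = (2.7634, 0.3173) → reset → x⁺ = (2.7589, -0.2103), jump to mode 2
Mode 2: flow for 0.3077 to horizon, guard not reached → x = (2.9225, -1.8464)

1 0.9204 0->1
2 1.4343 1->2
final: 2 2.9225 -1.8464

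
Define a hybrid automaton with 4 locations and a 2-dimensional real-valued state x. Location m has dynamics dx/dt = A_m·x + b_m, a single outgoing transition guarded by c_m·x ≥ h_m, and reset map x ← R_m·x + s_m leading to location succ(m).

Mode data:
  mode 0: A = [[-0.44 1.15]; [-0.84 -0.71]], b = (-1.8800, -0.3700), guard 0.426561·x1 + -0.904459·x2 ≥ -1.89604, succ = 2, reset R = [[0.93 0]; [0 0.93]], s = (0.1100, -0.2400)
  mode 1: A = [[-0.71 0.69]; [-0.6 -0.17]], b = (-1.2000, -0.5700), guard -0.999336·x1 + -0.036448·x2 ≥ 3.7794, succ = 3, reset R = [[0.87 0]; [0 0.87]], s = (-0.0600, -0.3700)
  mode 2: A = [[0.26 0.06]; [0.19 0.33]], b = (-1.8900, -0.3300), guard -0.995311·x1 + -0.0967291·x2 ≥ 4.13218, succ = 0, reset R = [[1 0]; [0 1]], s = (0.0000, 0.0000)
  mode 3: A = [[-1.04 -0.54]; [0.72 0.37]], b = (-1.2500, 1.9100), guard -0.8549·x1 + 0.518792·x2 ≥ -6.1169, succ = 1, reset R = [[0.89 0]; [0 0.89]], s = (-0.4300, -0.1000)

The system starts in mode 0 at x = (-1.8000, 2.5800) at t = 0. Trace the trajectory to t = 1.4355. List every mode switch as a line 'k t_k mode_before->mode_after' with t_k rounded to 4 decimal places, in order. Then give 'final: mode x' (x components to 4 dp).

Mode 0: guard c·x = -1.8960 hit at Δt = 0.9081 (t = 0.9081), x⁻ = (-0.7652, 1.7354) → reset → x⁺ = (-0.6017, 1.3739), jump to mode 2
Mode 2: flow for 0.5274 to horizon, guard not reached → x = (-1.7124, 1.3216)

1 0.9081 0->2
final: 2 -1.7124 1.3216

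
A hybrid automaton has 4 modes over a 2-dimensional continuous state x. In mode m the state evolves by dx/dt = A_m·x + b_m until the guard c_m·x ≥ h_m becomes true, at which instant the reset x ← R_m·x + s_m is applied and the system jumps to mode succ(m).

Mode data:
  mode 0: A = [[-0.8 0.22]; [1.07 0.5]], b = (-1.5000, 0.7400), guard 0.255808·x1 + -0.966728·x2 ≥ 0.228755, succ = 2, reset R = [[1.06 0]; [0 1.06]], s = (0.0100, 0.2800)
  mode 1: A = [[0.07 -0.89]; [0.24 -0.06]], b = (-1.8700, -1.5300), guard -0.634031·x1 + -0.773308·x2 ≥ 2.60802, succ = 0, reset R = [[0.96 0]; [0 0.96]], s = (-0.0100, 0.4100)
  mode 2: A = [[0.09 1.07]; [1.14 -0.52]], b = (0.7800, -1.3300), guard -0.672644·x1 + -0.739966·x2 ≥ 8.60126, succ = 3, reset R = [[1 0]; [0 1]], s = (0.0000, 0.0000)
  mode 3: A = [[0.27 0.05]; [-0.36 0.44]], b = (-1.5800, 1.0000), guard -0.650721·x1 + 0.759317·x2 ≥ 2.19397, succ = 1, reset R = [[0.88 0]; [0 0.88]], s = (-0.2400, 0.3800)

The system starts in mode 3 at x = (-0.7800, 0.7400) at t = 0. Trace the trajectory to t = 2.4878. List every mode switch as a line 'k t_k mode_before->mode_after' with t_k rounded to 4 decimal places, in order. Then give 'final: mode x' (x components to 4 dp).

Mode 3: guard c·x = 2.1940 hit at Δt = 0.4245 (t = 0.4245), x⁻ = (-1.5603, 1.5523) → reset → x⁺ = (-1.6131, 1.7460), jump to mode 1
Mode 1: guard c·x = 2.6080 hit at Δt = 0.8287 (t = 1.2532), x⁻ = (-3.9462, -0.1371) → reset → x⁺ = (-3.7983, 0.2784), jump to mode 0
Mode 0: guard c·x = 0.2288 hit at Δt = 0.4290 (t = 1.6822), x⁻ = (-3.2753, -1.1033) → reset → x⁺ = (-3.4618, -0.8895), jump to mode 2
Mode 2: flow for 0.8056 to horizon, guard not reached → x = (-5.5125, -4.6706)

1 0.4245 3->1
2 1.2532 1->0
3 1.6822 0->2
final: 2 -5.5125 -4.6706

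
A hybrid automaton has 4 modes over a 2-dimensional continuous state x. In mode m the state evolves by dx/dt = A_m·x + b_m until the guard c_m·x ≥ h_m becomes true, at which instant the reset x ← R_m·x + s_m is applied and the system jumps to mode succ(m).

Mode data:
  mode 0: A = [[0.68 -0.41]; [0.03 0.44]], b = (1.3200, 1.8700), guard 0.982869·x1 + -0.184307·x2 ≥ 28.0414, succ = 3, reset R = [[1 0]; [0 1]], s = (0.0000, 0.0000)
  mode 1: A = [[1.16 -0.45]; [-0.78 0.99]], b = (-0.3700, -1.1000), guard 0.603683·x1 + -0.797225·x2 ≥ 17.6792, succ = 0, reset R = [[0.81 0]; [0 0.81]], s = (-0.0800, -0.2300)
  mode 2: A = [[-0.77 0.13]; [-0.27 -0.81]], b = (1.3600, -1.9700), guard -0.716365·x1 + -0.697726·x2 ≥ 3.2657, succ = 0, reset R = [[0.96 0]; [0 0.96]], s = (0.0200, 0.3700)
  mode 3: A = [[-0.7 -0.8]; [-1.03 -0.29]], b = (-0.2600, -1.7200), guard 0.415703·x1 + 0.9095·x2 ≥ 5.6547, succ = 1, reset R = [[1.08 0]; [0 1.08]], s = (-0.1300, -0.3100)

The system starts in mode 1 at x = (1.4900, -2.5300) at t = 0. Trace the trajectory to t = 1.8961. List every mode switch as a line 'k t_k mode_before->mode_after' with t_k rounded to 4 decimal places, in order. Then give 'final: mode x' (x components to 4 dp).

Mode 1: guard c·x = 17.6792 hit at Δt = 1.0572 (t = 1.0572), x⁻ = (9.8561, -14.7126) → reset → x⁺ = (7.9035, -12.1472), jump to mode 0
Mode 0: flow for 0.8389 to horizon, guard not reached → x = (21.7294, -15.2573)

1 1.0572 1->0
final: 0 21.7294 -15.2573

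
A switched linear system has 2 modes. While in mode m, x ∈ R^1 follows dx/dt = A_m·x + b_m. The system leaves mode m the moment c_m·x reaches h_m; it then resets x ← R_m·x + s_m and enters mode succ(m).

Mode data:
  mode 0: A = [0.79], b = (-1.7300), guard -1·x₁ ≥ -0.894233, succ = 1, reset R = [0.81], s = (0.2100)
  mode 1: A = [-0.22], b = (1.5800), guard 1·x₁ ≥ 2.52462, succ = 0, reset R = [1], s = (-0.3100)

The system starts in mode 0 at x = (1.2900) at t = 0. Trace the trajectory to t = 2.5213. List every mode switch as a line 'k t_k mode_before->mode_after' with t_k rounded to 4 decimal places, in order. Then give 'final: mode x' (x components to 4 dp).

Mode 0: guard c·x = -0.8942 hit at Δt = 0.4614 (t = 0.4614), x⁻ = (0.8942) → reset → x⁺ = (0.9343), jump to mode 1
Mode 1: guard c·x = 2.5246 hit at Δt = 1.3353 (t = 1.7967), x⁻ = (2.5246) → reset → x⁺ = (2.2146), jump to mode 0
Mode 0: flow for 0.7246 to horizon, guard not reached → x = (2.2337)

1 0.4614 0->1
2 1.7967 1->0
final: 0 2.2337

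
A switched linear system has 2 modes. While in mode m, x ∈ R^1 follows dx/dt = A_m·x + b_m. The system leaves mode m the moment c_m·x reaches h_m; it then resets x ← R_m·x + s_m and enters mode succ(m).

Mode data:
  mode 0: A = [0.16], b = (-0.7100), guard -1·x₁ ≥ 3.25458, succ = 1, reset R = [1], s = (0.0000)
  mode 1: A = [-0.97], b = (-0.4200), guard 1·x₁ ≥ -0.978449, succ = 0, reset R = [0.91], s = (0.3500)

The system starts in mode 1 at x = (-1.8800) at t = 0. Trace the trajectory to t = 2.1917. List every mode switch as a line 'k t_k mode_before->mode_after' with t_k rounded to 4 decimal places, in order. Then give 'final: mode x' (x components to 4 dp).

Mode 1: guard c·x = -0.9784 hit at Δt = 1.0058 (t = 1.0058), x⁻ = (-0.9784) → reset → x⁺ = (-0.5404), jump to mode 0
Mode 0: flow for 1.1859 to horizon, guard not reached → x = (-1.5805)

1 1.0058 1->0
final: 0 -1.5805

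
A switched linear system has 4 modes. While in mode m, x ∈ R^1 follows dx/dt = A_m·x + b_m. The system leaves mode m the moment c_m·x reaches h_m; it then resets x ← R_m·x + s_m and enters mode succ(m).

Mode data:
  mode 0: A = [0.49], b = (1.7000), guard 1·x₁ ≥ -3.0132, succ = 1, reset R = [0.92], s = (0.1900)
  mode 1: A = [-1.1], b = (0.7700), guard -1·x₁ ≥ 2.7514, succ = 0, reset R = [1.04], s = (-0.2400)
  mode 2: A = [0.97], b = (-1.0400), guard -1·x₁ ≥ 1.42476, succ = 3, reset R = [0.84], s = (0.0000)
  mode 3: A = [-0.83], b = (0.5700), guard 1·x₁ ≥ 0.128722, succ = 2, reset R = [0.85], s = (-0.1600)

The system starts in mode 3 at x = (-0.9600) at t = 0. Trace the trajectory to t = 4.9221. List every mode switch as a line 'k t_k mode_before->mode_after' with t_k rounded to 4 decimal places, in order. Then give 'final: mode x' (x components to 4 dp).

1 1.3038 3->2
2 2.1278 2->3
3 3.5935 3->2
4 4.4175 2->3
final: 3 -0.5523

Mode 3: guard c·x = 0.1287 hit at Δt = 1.3038 (t = 1.3038), x⁻ = (0.1287) → reset → x⁺ = (-0.0506), jump to mode 2
Mode 2: guard c·x = 1.4248 hit at Δt = 0.8240 (t = 2.1278), x⁻ = (-1.4248) → reset → x⁺ = (-1.1968), jump to mode 3
Mode 3: guard c·x = 0.1287 hit at Δt = 1.4657 (t = 3.5935), x⁻ = (0.1287) → reset → x⁺ = (-0.0506), jump to mode 2
Mode 2: guard c·x = 1.4248 hit at Δt = 0.8240 (t = 4.4175), x⁻ = (-1.4248) → reset → x⁺ = (-1.1968), jump to mode 3
Mode 3: flow for 0.5046 to horizon, guard not reached → x = (-0.5523)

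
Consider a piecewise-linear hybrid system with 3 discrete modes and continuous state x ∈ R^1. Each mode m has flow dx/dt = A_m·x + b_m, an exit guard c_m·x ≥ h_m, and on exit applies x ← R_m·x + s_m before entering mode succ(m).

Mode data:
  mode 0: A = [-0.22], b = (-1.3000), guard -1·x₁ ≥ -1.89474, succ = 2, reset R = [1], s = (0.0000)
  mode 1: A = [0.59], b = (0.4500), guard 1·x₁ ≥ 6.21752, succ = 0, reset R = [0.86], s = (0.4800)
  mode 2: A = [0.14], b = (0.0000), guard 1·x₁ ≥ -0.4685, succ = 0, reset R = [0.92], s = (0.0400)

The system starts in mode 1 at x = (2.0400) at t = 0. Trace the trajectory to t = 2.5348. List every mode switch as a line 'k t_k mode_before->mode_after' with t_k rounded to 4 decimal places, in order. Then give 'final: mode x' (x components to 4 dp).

1 1.5466 1->0
final: 0 3.5339

Mode 1: guard c·x = 6.2175 hit at Δt = 1.5466 (t = 1.5466), x⁻ = (6.2175) → reset → x⁺ = (5.8271), jump to mode 0
Mode 0: flow for 0.9882 to horizon, guard not reached → x = (3.5339)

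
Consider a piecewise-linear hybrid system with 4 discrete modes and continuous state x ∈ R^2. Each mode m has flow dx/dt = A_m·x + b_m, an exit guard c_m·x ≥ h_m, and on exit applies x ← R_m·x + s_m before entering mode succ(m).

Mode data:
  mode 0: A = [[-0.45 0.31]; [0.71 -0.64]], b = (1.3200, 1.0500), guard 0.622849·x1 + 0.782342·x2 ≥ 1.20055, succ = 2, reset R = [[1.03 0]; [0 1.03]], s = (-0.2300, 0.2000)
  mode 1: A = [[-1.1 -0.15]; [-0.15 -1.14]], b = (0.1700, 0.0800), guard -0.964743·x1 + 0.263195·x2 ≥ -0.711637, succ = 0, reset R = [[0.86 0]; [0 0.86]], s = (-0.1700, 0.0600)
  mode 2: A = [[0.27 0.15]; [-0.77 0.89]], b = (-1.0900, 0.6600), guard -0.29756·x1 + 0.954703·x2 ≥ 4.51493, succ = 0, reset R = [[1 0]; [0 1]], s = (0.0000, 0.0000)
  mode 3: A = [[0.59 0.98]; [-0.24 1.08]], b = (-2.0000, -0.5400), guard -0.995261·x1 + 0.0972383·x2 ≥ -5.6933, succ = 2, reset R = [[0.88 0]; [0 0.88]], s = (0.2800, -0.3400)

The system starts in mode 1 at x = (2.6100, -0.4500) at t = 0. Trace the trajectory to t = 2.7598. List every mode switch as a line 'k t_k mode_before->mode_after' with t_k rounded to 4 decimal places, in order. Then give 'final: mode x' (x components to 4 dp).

Mode 1: guard c·x = -0.7116 hit at Δt = 1.4250 (t = 1.4250), x⁻ = (0.6946, -0.1577) → reset → x⁺ = (0.4274, -0.0756), jump to mode 0
Mode 0: guard c·x = 1.2006 hit at Δt = 0.5680 (t = 1.9930), x⁻ = (1.0443, 0.7031) → reset → x⁺ = (0.8457, 0.9242), jump to mode 2
Mode 2: flow for 0.7668 to horizon, guard not reached → x = (0.2875, 2.0488)

1 1.4250 1->0
2 1.9930 0->2
final: 2 0.2875 2.0488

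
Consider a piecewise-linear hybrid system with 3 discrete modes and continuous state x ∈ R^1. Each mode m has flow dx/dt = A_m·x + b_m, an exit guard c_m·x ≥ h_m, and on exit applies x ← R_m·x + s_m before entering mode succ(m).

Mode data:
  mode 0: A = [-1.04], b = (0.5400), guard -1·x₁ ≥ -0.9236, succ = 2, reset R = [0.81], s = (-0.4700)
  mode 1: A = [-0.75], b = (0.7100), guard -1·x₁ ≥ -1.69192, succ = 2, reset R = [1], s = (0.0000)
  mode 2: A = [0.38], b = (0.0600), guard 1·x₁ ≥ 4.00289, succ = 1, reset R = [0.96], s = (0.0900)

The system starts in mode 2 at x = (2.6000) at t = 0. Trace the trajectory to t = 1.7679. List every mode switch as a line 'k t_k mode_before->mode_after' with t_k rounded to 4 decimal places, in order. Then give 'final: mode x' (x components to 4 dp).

Mode 2: guard c·x = 4.0029 hit at Δt = 1.0822 (t = 1.0822), x⁻ = (4.0029) → reset → x⁺ = (3.9328), jump to mode 1
Mode 1: flow for 0.6857 to horizon, guard not reached → x = (2.7322)

1 1.0822 2->1
final: 1 2.7322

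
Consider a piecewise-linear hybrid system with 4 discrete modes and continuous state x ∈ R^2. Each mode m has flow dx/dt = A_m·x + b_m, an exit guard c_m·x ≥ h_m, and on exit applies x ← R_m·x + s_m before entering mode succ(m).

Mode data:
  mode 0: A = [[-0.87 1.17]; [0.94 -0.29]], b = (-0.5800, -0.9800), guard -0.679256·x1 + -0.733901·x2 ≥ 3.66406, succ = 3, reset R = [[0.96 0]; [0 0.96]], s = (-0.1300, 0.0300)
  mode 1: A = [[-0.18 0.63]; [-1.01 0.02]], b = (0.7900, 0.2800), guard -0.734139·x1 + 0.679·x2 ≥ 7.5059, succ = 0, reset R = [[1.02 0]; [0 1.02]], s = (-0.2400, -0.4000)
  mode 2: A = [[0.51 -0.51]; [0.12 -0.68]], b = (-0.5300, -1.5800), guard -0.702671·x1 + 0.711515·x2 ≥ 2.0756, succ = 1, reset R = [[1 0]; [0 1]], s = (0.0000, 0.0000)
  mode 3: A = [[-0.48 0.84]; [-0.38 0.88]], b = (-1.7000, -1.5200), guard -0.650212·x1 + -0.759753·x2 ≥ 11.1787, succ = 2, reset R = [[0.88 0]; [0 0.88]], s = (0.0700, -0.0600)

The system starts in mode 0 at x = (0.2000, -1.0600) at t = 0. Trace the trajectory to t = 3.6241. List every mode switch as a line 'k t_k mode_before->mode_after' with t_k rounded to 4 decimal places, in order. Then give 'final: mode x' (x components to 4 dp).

1 1.3355 0->3
2 2.6102 3->2
final: 2 -7.0145 -5.5004

Mode 0: guard c·x = 3.6641 hit at Δt = 1.3355 (t = 1.3355), x⁻ = (-2.2317, -2.9270) → reset → x⁺ = (-2.2725, -2.7799), jump to mode 3
Mode 3: guard c·x = 11.1787 hit at Δt = 1.2747 (t = 2.6102), x⁻ = (-7.3206, -8.4485) → reset → x⁺ = (-6.3721, -7.4947), jump to mode 2
Mode 2: flow for 1.0139 to horizon, guard not reached → x = (-7.0145, -5.5004)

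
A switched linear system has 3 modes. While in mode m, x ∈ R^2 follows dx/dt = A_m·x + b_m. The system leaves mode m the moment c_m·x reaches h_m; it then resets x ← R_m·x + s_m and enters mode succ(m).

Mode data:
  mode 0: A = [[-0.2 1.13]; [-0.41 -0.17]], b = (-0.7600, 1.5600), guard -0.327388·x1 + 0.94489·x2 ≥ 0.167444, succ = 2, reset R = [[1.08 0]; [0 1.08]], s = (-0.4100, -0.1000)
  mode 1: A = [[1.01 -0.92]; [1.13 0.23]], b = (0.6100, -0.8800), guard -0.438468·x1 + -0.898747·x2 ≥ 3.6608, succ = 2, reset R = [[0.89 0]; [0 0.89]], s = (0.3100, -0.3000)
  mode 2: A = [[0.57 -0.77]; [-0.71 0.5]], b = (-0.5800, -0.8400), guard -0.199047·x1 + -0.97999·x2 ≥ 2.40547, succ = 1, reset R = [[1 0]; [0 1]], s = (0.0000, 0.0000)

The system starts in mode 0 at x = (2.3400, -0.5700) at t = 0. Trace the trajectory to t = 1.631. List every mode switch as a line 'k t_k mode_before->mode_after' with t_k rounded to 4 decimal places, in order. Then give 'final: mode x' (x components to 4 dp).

Mode 0: guard c·x = 0.1674 hit at Δt = 1.1700 (t = 1.1700), x⁻ = (1.0213, 0.5311) → reset → x⁺ = (0.6930, 0.4736), jump to mode 2
Mode 2: flow for 0.4610 to horizon, guard not reached → x = (0.5041, -0.0566)

1 1.1700 0->2
final: 2 0.5041 -0.0566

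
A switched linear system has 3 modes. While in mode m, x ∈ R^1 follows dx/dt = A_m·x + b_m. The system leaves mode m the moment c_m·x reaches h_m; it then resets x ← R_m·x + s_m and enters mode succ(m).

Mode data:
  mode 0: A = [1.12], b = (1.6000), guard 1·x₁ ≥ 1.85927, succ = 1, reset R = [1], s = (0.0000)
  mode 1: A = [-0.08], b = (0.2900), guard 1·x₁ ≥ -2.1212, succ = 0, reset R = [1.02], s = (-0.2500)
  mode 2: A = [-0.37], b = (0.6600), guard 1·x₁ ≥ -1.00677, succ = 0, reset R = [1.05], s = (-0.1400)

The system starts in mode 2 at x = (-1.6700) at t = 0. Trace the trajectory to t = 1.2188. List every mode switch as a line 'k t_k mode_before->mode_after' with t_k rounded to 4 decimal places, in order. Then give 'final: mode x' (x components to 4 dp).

1 0.5763 2->0
final: 0 -0.9532

Mode 2: guard c·x = -1.0068 hit at Δt = 0.5763 (t = 0.5763), x⁻ = (-1.0068) → reset → x⁺ = (-1.1971), jump to mode 0
Mode 0: flow for 0.6425 to horizon, guard not reached → x = (-0.9532)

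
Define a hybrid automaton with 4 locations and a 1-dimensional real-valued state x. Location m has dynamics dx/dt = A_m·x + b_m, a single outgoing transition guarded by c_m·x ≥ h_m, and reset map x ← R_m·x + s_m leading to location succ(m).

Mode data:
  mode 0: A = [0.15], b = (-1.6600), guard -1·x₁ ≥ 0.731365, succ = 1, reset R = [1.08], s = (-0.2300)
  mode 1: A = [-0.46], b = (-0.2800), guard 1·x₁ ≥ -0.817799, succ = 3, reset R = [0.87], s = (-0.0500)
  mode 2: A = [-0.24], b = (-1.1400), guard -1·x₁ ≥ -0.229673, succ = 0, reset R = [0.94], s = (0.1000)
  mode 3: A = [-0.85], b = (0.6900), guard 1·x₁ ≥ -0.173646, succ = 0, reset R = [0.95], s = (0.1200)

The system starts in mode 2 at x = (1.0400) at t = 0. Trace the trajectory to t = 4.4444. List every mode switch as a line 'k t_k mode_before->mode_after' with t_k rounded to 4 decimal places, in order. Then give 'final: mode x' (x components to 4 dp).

Mode 2: guard c·x = -0.2297 hit at Δt = 0.6282 (t = 0.6282), x⁻ = (0.2297) → reset → x⁺ = (0.3159), jump to mode 0
Mode 0: guard c·x = 0.7314 hit at Δt = 0.6197 (t = 1.2479), x⁻ = (-0.7314) → reset → x⁺ = (-1.0199), jump to mode 1
Mode 1: guard c·x = -0.8178 hit at Δt = 1.4700 (t = 2.7179), x⁻ = (-0.8178) → reset → x⁺ = (-0.7615), jump to mode 3
Mode 3: guard c·x = -0.1736 hit at Δt = 0.5504 (t = 3.2683), x⁻ = (-0.1736) → reset → x⁺ = (-0.0450), jump to mode 0
Mode 0: guard c·x = 0.7314 hit at Δt = 0.3996 (t = 3.6679), x⁻ = (-0.7314) → reset → x⁺ = (-1.0199), jump to mode 1
Mode 1: flow for 0.7765 to horizon, guard not reached → x = (-0.8964)

1 0.6282 2->0
2 1.2479 0->1
3 2.7179 1->3
4 3.2683 3->0
5 3.6679 0->1
final: 1 -0.8964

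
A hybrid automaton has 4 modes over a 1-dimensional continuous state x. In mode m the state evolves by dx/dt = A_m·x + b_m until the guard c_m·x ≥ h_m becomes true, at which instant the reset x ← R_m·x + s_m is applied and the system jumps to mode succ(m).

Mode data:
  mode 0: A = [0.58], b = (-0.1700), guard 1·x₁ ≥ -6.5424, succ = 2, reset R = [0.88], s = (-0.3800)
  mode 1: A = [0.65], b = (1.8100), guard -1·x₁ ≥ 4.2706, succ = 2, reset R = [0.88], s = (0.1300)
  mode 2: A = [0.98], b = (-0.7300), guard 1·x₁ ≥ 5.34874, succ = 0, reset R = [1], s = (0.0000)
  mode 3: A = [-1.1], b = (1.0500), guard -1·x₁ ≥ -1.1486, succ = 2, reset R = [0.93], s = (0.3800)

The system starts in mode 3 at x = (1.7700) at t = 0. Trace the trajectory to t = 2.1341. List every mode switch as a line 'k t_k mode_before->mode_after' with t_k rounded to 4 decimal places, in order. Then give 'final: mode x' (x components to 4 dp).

Mode 3: guard c·x = -1.1486 hit at Δt = 1.3051 (t = 1.3051), x⁻ = (1.1486) → reset → x⁺ = (1.4482), jump to mode 2
Mode 2: flow for 0.8290 to horizon, guard not reached → x = (2.3297)

1 1.3051 3->2
final: 2 2.3297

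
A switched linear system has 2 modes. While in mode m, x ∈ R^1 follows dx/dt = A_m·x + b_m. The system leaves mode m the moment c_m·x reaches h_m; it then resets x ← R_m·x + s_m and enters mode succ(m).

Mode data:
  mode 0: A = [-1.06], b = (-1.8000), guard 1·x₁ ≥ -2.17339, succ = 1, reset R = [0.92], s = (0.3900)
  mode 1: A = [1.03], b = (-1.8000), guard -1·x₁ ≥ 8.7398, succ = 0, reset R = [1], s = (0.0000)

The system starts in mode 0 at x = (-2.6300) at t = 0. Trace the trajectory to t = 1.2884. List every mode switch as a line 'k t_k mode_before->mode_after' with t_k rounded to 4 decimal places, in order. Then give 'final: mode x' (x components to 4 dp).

1 0.6352 0->1
final: 1 -4.8313

Mode 0: guard c·x = -2.1734 hit at Δt = 0.6352 (t = 0.6352), x⁻ = (-2.1734) → reset → x⁺ = (-1.6095), jump to mode 1
Mode 1: flow for 0.6532 to horizon, guard not reached → x = (-4.8313)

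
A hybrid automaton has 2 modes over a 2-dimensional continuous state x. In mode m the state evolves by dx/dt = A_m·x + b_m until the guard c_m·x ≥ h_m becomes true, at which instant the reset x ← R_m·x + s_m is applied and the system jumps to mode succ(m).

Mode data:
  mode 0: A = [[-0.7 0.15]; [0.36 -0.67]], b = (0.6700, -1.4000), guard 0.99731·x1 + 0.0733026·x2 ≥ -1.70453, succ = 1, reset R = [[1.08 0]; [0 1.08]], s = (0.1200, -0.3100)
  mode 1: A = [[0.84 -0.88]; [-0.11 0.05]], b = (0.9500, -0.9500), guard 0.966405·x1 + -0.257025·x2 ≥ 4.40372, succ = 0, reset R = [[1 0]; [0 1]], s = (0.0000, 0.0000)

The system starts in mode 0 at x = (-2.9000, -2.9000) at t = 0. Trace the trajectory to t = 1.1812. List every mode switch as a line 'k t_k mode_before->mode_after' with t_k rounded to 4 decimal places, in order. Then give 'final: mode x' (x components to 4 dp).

Mode 0: guard c·x = -1.7045 hit at Δt = 0.8282 (t = 0.8282), x⁻ = (-1.4867, -3.0262) → reset → x⁺ = (-1.4856, -3.5783), jump to mode 1
Mode 1: flow for 0.3530 to horizon, guard not reached → x = (-0.2528, -3.9447)

1 0.8282 0->1
final: 1 -0.2528 -3.9447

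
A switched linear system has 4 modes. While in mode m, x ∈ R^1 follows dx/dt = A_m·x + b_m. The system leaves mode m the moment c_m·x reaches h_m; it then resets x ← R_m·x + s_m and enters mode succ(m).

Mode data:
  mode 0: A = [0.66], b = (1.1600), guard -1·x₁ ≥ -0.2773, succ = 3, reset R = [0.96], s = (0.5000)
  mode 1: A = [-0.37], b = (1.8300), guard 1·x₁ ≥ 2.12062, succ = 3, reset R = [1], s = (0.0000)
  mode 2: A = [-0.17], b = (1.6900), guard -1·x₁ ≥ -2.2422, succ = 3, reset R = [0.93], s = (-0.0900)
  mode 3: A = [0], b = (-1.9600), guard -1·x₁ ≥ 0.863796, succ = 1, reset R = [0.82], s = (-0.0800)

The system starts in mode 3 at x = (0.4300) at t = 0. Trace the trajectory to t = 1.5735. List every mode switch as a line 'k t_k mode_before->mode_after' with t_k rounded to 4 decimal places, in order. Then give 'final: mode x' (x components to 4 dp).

Mode 3: guard c·x = 0.8638 hit at Δt = 0.6601 (t = 0.6601), x⁻ = (-0.8638) → reset → x⁺ = (-0.7883), jump to mode 1
Mode 1: flow for 0.9134 to horizon, guard not reached → x = (0.8561)

1 0.6601 3->1
final: 1 0.8561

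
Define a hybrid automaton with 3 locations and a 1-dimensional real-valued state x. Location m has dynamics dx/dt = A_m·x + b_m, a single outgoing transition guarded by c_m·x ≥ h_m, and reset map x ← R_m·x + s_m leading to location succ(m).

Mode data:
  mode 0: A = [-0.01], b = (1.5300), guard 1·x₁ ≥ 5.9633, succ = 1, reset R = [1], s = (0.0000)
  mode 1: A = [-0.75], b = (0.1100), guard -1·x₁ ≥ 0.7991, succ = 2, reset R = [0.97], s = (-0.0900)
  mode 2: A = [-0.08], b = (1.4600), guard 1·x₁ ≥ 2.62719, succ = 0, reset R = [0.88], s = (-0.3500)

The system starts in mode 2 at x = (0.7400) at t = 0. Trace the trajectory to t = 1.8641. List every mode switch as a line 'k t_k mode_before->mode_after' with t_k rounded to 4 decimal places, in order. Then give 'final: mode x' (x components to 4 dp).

1 1.4255 2->0
final: 0 2.6229

Mode 2: guard c·x = 2.6272 hit at Δt = 1.4255 (t = 1.4255), x⁻ = (2.6272) → reset → x⁺ = (1.9619), jump to mode 0
Mode 0: flow for 0.4386 to horizon, guard not reached → x = (2.6229)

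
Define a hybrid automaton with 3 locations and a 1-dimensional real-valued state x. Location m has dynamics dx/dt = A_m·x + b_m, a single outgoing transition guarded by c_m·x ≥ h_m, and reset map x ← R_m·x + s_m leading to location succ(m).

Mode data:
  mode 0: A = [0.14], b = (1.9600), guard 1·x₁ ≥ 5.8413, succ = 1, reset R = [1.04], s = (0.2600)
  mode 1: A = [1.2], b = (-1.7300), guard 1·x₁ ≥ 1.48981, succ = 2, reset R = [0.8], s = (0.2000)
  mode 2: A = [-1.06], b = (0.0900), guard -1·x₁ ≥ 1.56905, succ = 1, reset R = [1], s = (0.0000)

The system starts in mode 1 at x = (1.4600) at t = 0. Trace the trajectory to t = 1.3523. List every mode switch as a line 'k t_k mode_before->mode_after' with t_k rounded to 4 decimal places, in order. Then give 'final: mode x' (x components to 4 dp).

Mode 1: guard c·x = 1.4898 hit at Δt = 0.8046 (t = 0.8046), x⁻ = (1.4898) → reset → x⁺ = (1.3918), jump to mode 2
Mode 2: flow for 0.5477 to horizon, guard not reached → x = (0.8162)

1 0.8046 1->2
final: 2 0.8162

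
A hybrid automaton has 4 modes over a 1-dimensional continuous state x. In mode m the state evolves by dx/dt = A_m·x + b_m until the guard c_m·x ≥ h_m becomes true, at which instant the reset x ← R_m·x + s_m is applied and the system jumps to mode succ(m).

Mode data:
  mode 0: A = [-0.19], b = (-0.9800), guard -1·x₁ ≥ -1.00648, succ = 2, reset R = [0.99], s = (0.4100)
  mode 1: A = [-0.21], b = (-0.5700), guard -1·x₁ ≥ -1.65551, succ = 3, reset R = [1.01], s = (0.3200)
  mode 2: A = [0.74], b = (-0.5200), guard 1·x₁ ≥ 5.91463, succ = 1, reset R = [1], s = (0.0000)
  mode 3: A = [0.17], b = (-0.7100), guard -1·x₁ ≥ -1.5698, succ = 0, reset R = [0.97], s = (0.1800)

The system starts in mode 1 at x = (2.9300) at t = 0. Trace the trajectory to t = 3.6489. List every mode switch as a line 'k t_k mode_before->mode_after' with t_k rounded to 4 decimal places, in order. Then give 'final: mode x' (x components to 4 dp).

Mode 1: guard c·x = -1.6555 hit at Δt = 1.2187 (t = 1.2187), x⁻ = (1.6555) → reset → x⁺ = (1.9921), jump to mode 3
Mode 3: guard c·x = -1.5698 hit at Δt = 1.0396 (t = 2.2583), x⁻ = (1.5698) → reset → x⁺ = (1.7027), jump to mode 0
Mode 0: guard c·x = -1.0065 hit at Δt = 0.5632 (t = 2.8215), x⁻ = (1.0065) → reset → x⁺ = (1.4064), jump to mode 2
Mode 2: flow for 0.8274 to horizon, guard not reached → x = (2.0008)

1 1.2187 1->3
2 2.2583 3->0
3 2.8215 0->2
final: 2 2.0008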